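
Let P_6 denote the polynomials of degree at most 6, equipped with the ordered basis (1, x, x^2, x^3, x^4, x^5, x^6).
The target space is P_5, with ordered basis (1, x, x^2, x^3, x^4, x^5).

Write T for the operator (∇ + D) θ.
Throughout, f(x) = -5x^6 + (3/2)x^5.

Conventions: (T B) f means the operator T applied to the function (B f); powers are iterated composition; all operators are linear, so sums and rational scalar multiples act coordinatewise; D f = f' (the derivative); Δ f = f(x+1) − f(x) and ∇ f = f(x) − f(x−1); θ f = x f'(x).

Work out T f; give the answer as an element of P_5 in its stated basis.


θ f = -30x^6 + (15/2)x^5
∇ θ f = -180x^5 + (975/2)x^4 - 675x^3 + 525x^2 - (435/2)x + 75/2
D θ f = -180x^5 + (75/2)x^4
(∇ + D) θ f = -360x^5 + 525x^4 - 675x^3 + 525x^2 - (435/2)x + 75/2

g(x) = -360x^5 + 525x^4 - 675x^3 + 525x^2 - (435/2)x + 75/2


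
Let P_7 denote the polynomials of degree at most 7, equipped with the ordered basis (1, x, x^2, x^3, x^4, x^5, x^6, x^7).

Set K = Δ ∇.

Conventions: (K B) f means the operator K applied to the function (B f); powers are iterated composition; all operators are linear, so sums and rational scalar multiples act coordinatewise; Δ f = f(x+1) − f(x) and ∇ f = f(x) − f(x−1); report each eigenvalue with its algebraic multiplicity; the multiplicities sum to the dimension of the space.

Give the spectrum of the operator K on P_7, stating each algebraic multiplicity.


image of 1: 0
image of x: 0
image of x^2: 2
image of x^3: 6x
image of x^4: 12x^2 + 2
image of x^5: 20x^3 + 10x
image of x^6: 30x^4 + 30x^2 + 2
image of x^7: 42x^5 + 70x^3 + 14x
the matrix is upper triangular; its diagonal is (0, 0, 0, 0, 0, 0, 0, 0)
for a triangular matrix the eigenvalues are the diagonal entries, with algebraic multiplicity their repetition count

λ = 0 (multiplicity 8)


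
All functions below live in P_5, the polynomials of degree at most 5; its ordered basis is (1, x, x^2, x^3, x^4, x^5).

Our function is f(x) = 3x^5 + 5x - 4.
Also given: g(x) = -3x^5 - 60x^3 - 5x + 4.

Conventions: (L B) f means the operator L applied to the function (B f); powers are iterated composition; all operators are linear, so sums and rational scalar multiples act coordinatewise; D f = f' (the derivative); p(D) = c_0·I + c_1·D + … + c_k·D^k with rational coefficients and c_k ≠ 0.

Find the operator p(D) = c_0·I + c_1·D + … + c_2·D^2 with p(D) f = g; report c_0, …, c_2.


p(D) = -I − D^2, i.e. c_0 = -1, c_1 = 0, c_2 = -1

D^0 f = 3x^5 + 5x - 4
D^1 f = 15x^4 + 5
D^2 f = 60x^3
matching coefficients of g against c_0 f + c_1 Df + … from the top degree down determines the c_i
solution: c_0 = -1, c_1 = 0, c_2 = -1


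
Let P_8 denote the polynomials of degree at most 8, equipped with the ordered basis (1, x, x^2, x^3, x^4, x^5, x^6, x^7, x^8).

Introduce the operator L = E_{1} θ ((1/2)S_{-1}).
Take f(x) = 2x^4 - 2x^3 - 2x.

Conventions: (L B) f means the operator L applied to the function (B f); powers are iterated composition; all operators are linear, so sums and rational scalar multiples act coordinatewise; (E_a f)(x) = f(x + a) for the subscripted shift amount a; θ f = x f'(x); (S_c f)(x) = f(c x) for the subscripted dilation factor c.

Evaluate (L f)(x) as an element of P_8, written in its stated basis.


S_{-1} f = 2x^4 + 2x^3 + 2x
((1/2)S_{-1}) f = x^4 + x^3 + x
θ ((1/2)S_{-1}) f = 4x^4 + 3x^3 + x
E_{1} θ ((1/2)S_{-1}) f = 4x^4 + 19x^3 + 33x^2 + 26x + 8

the result is g(x) = 4x^4 + 19x^3 + 33x^2 + 26x + 8


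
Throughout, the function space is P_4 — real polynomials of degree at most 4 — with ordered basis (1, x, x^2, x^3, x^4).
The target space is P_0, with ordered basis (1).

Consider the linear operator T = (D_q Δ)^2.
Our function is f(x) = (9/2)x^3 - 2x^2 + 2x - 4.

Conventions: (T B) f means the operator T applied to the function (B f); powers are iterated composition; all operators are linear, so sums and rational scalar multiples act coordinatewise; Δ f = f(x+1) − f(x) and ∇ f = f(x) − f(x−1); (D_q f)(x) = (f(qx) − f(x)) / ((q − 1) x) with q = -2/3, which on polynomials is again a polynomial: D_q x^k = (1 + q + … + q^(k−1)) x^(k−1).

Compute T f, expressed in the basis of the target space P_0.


g(x) = 0

Δ f = (27/2)x^2 + (19/2)x + 9/2
D_q Δ f = (9/2)x + 19/2
Δ (D_q Δ) f = 9/2
D_q Δ (D_q Δ) f = 0


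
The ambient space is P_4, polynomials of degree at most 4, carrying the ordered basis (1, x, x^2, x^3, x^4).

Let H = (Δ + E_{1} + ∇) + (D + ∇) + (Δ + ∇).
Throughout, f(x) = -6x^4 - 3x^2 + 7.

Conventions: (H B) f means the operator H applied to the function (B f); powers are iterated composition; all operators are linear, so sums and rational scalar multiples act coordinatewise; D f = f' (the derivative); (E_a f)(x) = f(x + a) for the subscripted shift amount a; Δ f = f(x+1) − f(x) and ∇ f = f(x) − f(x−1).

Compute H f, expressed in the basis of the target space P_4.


Δ f = -24x^3 - 36x^2 - 30x - 9
E_{1} f = -6x^4 - 24x^3 - 39x^2 - 30x - 2
∇ f = -24x^3 + 36x^2 - 30x + 9
(Δ + E_{1} + ∇) f = -6x^4 - 72x^3 - 39x^2 - 90x - 2
D f = -24x^3 - 6x
∇ f = -24x^3 + 36x^2 - 30x + 9
(D + ∇) f = -48x^3 + 36x^2 - 36x + 9
Δ f = -24x^3 - 36x^2 - 30x - 9
∇ f = -24x^3 + 36x^2 - 30x + 9
(Δ + ∇) f = -48x^3 - 60x
((Δ + E_{1} + ∇) + (D + ∇) + (Δ + ∇)) f = -6x^4 - 168x^3 - 3x^2 - 186x + 7

g(x) = -6x^4 - 168x^3 - 3x^2 - 186x + 7


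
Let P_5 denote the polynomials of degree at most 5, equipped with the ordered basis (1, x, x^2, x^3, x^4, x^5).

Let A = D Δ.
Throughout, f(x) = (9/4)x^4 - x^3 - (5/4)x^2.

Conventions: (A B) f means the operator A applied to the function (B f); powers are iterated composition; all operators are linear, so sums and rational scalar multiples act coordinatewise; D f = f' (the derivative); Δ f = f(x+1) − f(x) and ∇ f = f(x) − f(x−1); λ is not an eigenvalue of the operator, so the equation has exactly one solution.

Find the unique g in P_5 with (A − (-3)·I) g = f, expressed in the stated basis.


write g with unknown coordinates in the stated basis and equate coefficients in (A − (-3)·I) g = f
solving from the highest basis element down gives g = (3/4)x^4 - (1/3)x^3 - (41/12)x^2 - (7/3)x + 29/18
check: A g = 9x^2 + 7x - 29/6
so A g − (-3)·g = (9/4)x^4 - x^3 - (5/4)x^2 = f ✓

the image equals g(x) = (3/4)x^4 - (1/3)x^3 - (41/12)x^2 - (7/3)x + 29/18


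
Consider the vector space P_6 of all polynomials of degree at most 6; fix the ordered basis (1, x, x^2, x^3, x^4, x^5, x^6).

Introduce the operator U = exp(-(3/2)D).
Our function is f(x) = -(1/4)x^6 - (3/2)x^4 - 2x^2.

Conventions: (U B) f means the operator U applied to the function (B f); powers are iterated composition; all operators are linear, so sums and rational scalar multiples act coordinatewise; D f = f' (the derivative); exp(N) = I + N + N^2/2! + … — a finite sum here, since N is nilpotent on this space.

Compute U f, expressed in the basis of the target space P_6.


the image equals g(x) = -(1/4)x^6 + (9/4)x^5 - (159/16)x^4 + (207/8)x^3 - (2639/64)x^2 + (2409/64)x - 3825/256

order-1 term: (9/4)x^5 + 9x^3 + 6x
order-2 term: -(135/16)x^4 - (81/4)x^2 - 9/2
order-3 term: (135/8)x^3 + (81/4)x
order-4 term: -(1215/64)x^2 - 243/32
order-5 term: (729/64)x
order-6 term: -729/256
the series for exp(-(3/2)D) f terminates at order 6
exp(-(3/2)D) f = -(1/4)x^6 + (9/4)x^5 - (159/16)x^4 + (207/8)x^3 - (2639/64)x^2 + (2409/64)x - 3825/256


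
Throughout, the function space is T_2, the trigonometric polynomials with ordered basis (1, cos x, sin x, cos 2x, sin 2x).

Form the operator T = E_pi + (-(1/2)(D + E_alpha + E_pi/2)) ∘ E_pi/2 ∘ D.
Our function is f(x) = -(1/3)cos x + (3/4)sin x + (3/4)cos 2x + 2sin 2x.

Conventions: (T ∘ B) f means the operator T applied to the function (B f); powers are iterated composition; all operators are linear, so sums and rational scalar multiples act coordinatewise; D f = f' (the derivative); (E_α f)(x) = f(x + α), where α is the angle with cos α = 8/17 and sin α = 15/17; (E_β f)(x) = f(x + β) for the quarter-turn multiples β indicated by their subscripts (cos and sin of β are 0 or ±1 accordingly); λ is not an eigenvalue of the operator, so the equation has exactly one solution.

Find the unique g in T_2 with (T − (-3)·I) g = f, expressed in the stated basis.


write g with unknown coordinates in the stated basis and equate coefficients in (T − (-3)·I) g = f
solving from the highest basis element down gives g = -(745/2886)cos x + (244/1443)sin x + (2307/2192)cos 2x + (677/2192)sin 2x
check: T g = (1273/2886)cos x + (467/1924)sin x - (5277/2192)cos 2x + (2353/2192)sin 2x
so T g − (-3)·g = -(1/3)cos x + (3/4)sin x + (3/4)cos 2x + 2sin 2x = f ✓

g(x) = -(745/2886)cos x + (244/1443)sin x + (2307/2192)cos 2x + (677/2192)sin 2x


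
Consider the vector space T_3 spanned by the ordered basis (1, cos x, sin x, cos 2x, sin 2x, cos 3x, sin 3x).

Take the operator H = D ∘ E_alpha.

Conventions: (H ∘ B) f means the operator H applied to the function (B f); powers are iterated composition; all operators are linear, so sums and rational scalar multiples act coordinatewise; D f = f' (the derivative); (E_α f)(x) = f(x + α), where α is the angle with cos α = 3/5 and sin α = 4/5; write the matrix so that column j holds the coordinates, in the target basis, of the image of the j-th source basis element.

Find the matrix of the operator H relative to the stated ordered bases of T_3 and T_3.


the matrix is [[0, 0, 0, 0, 0, 0, 0]; [0, -4/5, 3/5, 0, 0, 0, 0]; [0, -3/5, -4/5, 0, 0, 0, 0]; [0, 0, 0, -48/25, -14/25, 0, 0]; [0, 0, 0, 14/25, -48/25, 0, 0]; [0, 0, 0, 0, 0, -132/125, -351/125]; [0, 0, 0, 0, 0, 351/125, -132/125]] (rows listed top to bottom)

image of 1: 0
image of cos x: -(4/5)cos x - (3/5)sin x
image of sin x: (3/5)cos x - (4/5)sin x
image of cos 2x: -(48/25)cos 2x + (14/25)sin 2x
image of sin 2x: -(14/25)cos 2x - (48/25)sin 2x
image of cos 3x: -(132/125)cos 3x + (351/125)sin 3x
image of sin 3x: -(351/125)cos 3x - (132/125)sin 3x
each image's coordinates form column j of the matrix


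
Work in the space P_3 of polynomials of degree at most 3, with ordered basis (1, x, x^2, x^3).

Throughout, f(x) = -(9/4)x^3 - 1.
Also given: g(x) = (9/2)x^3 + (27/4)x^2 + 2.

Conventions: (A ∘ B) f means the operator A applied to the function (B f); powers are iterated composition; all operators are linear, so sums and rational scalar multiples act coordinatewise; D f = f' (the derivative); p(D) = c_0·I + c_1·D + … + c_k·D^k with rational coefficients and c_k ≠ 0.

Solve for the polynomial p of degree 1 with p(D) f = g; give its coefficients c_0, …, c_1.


p(D) = -2·I − D, i.e. c_0 = -2, c_1 = -1

D^0 f = -(9/4)x^3 - 1
D^1 f = -(27/4)x^2
matching coefficients of g against c_0 f + c_1 Df + … from the top degree down determines the c_i
solution: c_0 = -2, c_1 = -1


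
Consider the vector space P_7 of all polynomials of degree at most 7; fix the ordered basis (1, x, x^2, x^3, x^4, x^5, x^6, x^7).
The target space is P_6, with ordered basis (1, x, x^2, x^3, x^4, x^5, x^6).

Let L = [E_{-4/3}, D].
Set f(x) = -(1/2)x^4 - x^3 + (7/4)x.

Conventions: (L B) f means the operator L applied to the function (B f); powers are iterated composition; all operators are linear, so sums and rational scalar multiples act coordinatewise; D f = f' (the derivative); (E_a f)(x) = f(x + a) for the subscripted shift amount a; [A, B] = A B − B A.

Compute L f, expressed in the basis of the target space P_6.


D f = -2x^3 - 3x^2 + 7/4
E_{-4/3} D f = -2x^3 + 5x^2 - (8/3)x + 125/108
E_{-4/3} f = -(1/2)x^4 + (5/3)x^3 - (4/3)x^2 + (125/108)x - 125/81
D E_{-4/3} f = -2x^3 + 5x^2 - (8/3)x + 125/108
[E_{-4/3}, D] f = 0

the result is g(x) = 0


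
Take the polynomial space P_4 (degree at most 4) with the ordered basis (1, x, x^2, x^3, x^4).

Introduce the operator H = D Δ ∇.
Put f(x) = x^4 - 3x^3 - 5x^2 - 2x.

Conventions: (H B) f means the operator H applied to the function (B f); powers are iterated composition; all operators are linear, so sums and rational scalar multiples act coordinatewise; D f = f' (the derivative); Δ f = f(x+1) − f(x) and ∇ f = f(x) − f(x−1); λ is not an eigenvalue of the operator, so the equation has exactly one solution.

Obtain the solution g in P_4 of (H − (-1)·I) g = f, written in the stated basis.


write g with unknown coordinates in the stated basis and equate coefficients in (H − (-1)·I) g = f
solving from the highest basis element down gives g = x^4 - 3x^3 - 5x^2 - 26x + 18
check: H g = 24x - 18
so H g − (-1)·g = x^4 - 3x^3 - 5x^2 - 2x = f ✓

the result is g(x) = x^4 - 3x^3 - 5x^2 - 26x + 18


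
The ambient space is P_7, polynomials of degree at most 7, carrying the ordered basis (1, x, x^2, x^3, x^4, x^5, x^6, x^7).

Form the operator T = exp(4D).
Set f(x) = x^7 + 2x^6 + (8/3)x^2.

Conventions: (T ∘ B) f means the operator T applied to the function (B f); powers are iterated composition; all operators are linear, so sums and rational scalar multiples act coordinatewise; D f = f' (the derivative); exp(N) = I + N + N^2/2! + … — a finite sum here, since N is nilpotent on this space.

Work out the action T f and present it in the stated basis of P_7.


order-1 term: 28x^6 + 48x^5 + (64/3)x
order-2 term: 336x^5 + 480x^4 + 128/3
order-3 term: 2240x^4 + 2560x^3
order-4 term: 8960x^3 + 7680x^2
order-5 term: 21504x^2 + 12288x
order-6 term: 28672x + 8192
order-7 term: 16384
the series for exp(4D) f terminates at order 7
exp(4D) f = x^7 + 30x^6 + 384x^5 + 2720x^4 + 11520x^3 + (87560/3)x^2 + (122944/3)x + 73856/3

the result is g(x) = x^7 + 30x^6 + 384x^5 + 2720x^4 + 11520x^3 + (87560/3)x^2 + (122944/3)x + 73856/3


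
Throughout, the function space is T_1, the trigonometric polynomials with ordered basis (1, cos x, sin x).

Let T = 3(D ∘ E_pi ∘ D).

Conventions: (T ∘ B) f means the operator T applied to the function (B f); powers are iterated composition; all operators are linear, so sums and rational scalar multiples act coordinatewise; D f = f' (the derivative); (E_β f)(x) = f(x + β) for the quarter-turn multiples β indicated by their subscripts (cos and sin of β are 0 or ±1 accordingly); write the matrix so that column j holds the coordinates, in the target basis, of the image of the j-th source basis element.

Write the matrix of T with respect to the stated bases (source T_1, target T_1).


image of 1: 0
image of cos x: 3cos x
image of sin x: 3sin x
each image's coordinates form column j of the matrix

the matrix is [[0, 0, 0]; [0, 3, 0]; [0, 0, 3]] (rows listed top to bottom)


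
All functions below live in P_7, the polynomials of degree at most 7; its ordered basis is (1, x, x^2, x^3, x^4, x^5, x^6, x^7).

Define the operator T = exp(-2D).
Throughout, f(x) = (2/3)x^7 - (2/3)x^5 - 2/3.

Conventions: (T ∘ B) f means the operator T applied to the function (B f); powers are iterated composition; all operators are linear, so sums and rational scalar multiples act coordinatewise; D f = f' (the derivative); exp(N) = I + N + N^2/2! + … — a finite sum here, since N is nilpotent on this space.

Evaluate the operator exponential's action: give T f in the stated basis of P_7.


the result is g(x) = (2/3)x^7 - (28/3)x^6 + (166/3)x^5 - 180x^4 + (1040/3)x^3 - (1184/3)x^2 + (736/3)x - 194/3

order-1 term: -(28/3)x^6 + (20/3)x^4
order-2 term: 56x^5 - (80/3)x^3
order-3 term: -(560/3)x^4 + (160/3)x^2
order-4 term: (1120/3)x^3 - (160/3)x
order-5 term: -448x^2 + 64/3
order-6 term: (896/3)x
order-7 term: -256/3
the series for exp(-2D) f terminates at order 7
exp(-2D) f = (2/3)x^7 - (28/3)x^6 + (166/3)x^5 - 180x^4 + (1040/3)x^3 - (1184/3)x^2 + (736/3)x - 194/3


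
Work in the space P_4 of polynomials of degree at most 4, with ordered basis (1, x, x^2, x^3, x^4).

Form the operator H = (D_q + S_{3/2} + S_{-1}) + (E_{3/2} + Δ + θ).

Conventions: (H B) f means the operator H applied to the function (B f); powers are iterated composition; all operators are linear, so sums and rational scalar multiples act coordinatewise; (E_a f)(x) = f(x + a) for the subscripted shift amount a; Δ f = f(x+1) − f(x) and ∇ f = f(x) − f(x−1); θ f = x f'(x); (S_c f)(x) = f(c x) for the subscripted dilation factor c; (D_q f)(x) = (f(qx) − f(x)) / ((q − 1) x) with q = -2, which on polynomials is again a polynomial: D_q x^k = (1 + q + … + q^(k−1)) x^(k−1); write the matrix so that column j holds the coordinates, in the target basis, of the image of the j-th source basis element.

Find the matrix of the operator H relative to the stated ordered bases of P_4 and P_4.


the matrix is [[3, 7/2, 13/4, 35/8, 97/16]; [0, 5/2, 4, 39/4, 35/2]; [0, 0, 25/4, 21/2, 39/2]; [0, 0, 0, 51/8, 5]; [0, 0, 0, 0, 177/16]] (rows listed top to bottom)

image of 1: 3
image of x: (5/2)x + 7/2
image of x^2: (25/4)x^2 + 4x + 13/4
image of x^3: (51/8)x^3 + (21/2)x^2 + (39/4)x + 35/8
image of x^4: (177/16)x^4 + 5x^3 + (39/2)x^2 + (35/2)x + 97/16
each image's coordinates form column j of the matrix


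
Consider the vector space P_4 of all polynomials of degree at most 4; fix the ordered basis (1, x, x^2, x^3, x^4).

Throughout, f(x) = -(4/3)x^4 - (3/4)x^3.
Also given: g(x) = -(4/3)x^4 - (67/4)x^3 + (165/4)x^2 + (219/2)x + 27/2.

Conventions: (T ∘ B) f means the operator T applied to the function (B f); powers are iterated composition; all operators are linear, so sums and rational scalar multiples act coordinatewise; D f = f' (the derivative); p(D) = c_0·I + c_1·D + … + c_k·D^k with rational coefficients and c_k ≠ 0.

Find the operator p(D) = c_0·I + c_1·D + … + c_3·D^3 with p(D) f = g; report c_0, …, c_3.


D^0 f = -(4/3)x^4 - (3/4)x^3
D^1 f = -(16/3)x^3 - (9/4)x^2
D^2 f = -16x^2 - (9/2)x
D^3 f = -32x - 9/2
matching coefficients of g against c_0 f + c_1 Df + … from the top degree down determines the c_i
solution: c_0 = 1, c_1 = 3, c_2 = -3, c_3 = -3

p(D) = I + 3·D − 3·D^2 − 3·D^3, i.e. c_0 = 1, c_1 = 3, c_2 = -3, c_3 = -3


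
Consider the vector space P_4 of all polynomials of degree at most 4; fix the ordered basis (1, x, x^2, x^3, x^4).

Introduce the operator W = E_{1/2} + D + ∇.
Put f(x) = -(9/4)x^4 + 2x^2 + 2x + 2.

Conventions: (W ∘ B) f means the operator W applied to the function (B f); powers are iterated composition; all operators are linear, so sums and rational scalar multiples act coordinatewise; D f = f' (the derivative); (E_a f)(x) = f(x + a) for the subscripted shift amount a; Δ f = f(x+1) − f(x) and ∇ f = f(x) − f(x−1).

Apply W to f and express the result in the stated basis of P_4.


g(x) = -(9/4)x^4 - (45/2)x^3 + (97/8)x^2 + (15/8)x + 487/64

E_{1/2} f = -(9/4)x^4 - (9/2)x^3 - (11/8)x^2 + (23/8)x + 215/64
D f = -9x^3 + 4x + 2
∇ f = -9x^3 + (27/2)x^2 - 5x + 9/4
(E_{1/2} + D + ∇) f = -(9/4)x^4 - (45/2)x^3 + (97/8)x^2 + (15/8)x + 487/64


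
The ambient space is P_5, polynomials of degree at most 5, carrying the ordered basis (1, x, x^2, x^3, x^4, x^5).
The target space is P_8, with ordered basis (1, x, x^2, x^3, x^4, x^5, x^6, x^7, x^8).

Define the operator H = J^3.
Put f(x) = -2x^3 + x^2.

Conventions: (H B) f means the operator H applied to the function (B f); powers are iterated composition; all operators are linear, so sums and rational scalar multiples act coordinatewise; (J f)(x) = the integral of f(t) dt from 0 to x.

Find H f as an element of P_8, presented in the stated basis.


g(x) = -(1/60)x^6 + (1/60)x^5

J f = -(1/2)x^4 + (1/3)x^3
J J f = -(1/10)x^5 + (1/12)x^4
J J J f = -(1/60)x^6 + (1/60)x^5


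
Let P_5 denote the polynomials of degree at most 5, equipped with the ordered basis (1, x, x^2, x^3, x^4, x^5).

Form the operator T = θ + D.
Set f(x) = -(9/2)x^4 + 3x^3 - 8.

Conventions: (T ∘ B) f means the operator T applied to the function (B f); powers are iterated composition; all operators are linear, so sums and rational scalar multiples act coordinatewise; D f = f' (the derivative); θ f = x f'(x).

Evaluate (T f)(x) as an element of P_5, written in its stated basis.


θ f = -18x^4 + 9x^3
D f = -18x^3 + 9x^2
(θ + D) f = -18x^4 - 9x^3 + 9x^2

the image equals g(x) = -18x^4 - 9x^3 + 9x^2


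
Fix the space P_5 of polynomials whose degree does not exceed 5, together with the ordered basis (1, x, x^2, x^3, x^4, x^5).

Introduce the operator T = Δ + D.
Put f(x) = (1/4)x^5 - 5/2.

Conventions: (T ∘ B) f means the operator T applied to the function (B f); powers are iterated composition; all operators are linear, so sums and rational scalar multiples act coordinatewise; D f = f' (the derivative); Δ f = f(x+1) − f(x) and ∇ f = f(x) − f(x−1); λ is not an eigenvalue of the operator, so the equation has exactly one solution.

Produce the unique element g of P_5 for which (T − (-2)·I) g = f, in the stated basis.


the image equals g(x) = (1/8)x^5 - (5/8)x^4 + (15/8)x^3 - (35/8)x^2 + (55/8)x - 53/8

write g with unknown coordinates in the stated basis and equate coefficients in (T − (-2)·I) g = f
solving from the highest basis element down gives g = (1/8)x^5 - (5/8)x^4 + (15/8)x^3 - (35/8)x^2 + (55/8)x - 53/8
check: T g = (5/4)x^4 - (15/4)x^3 + (35/4)x^2 - (55/4)x + 43/4
so T g − (-2)·g = (1/4)x^5 - 5/2 = f ✓


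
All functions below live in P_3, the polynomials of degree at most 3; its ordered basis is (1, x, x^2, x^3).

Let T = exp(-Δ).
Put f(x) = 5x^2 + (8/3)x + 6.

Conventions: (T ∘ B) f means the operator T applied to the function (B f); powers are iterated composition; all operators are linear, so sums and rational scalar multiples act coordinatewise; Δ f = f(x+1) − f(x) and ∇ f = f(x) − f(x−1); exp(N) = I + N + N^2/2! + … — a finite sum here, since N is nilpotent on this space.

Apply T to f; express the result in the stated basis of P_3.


order-1 term: -10x - 23/3
order-2 term: 5
the series for exp(-Δ) f terminates at order 2
exp(-Δ) f = 5x^2 - (22/3)x + 10/3

the image equals g(x) = 5x^2 - (22/3)x + 10/3


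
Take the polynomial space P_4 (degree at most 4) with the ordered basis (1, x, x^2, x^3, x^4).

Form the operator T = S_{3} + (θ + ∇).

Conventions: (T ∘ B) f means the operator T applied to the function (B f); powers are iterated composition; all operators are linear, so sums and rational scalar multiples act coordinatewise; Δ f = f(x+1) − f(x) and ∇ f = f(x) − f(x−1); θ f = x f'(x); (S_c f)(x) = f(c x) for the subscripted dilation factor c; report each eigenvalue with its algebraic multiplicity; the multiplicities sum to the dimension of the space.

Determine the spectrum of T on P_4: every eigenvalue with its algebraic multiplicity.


image of 1: 1
image of x: 4x + 1
image of x^2: 11x^2 + 2x - 1
image of x^3: 30x^3 + 3x^2 - 3x + 1
image of x^4: 85x^4 + 4x^3 - 6x^2 + 4x - 1
the matrix is upper triangular; its diagonal is (1, 4, 11, 30, 85)
for a triangular matrix the eigenvalues are the diagonal entries, with algebraic multiplicity their repetition count

λ = 1 (multiplicity 1), λ = 4 (multiplicity 1), λ = 11 (multiplicity 1), λ = 30 (multiplicity 1), λ = 85 (multiplicity 1)


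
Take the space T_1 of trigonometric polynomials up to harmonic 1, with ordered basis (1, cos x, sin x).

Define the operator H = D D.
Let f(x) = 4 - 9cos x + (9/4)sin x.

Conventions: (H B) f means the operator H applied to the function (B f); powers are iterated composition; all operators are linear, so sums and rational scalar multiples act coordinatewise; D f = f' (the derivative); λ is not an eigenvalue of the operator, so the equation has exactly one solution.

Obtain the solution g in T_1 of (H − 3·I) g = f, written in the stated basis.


the image equals g(x) = -4/3 + (9/4)cos x - (9/16)sin x

write g with unknown coordinates in the stated basis and equate coefficients in (H − 3·I) g = f
solving from the highest basis element down gives g = -4/3 + (9/4)cos x - (9/16)sin x
check: H g = -(9/4)cos x + (9/16)sin x
so H g − 3·g = 4 - 9cos x + (9/4)sin x = f ✓


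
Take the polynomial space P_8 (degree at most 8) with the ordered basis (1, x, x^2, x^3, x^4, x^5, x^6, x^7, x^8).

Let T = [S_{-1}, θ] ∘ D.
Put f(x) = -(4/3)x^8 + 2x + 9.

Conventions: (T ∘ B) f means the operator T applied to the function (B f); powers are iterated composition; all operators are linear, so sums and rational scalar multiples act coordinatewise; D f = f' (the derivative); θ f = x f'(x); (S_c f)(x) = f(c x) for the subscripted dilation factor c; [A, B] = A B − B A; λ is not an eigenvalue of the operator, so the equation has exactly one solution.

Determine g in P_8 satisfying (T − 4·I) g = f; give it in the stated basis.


write g with unknown coordinates in the stated basis and equate coefficients in (T − 4·I) g = f
solving from the highest basis element down gives g = (1/3)x^8 - (1/2)x - 9/4
check: T g = 0
so T g − 4·g = -(4/3)x^8 + 2x + 9 = f ✓

the image equals g(x) = (1/3)x^8 - (1/2)x - 9/4


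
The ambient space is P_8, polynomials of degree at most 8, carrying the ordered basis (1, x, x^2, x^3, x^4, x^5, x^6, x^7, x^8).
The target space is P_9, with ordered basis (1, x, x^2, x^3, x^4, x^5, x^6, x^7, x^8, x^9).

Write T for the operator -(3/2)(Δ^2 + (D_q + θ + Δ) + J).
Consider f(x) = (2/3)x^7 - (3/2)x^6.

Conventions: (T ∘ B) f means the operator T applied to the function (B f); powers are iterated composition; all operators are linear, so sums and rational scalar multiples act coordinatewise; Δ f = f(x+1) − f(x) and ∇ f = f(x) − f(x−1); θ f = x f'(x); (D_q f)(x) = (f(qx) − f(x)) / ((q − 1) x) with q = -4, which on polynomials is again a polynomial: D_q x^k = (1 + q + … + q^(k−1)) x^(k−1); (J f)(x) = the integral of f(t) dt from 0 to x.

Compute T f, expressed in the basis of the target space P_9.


the image equals g(x) = -(1/8)x^8 - (187/28)x^7 - (6541/2)x^6 - (7569/4)x^5 - (575/4)x^4 - 210x^3 - (579/4)x^2 - (45/2)x + 59/4

Δ f = (14/3)x^6 + 5x^5 + (5/6)x^4 - (20/3)x^3 - (17/2)x^2 - (13/3)x - 5/6
Δ Δ f = 28x^5 + 95x^4 + (440/3)x^3 + 105x^2 + (58/3)x - 9
D_q f = (6554/3)x^6 + (2457/2)x^5
θ f = (14/3)x^7 - 9x^6
Δ f = (14/3)x^6 + 5x^5 + (5/6)x^4 - (20/3)x^3 - (17/2)x^2 - (13/3)x - 5/6
(D_q + θ + Δ) f = (14/3)x^7 + (6541/3)x^6 + (2467/2)x^5 + (5/6)x^4 - (20/3)x^3 - (17/2)x^2 - (13/3)x - 5/6
J f = (1/12)x^8 - (3/14)x^7
(Δ^2 + (D_q + θ + Δ) + J) f = (1/12)x^8 + (187/42)x^7 + (6541/3)x^6 + (2523/2)x^5 + (575/6)x^4 + 140x^3 + (193/2)x^2 + 15x - 59/6
(-(3/2)(Δ^2 + (D_q + θ + Δ) + J)) f = -(1/8)x^8 - (187/28)x^7 - (6541/2)x^6 - (7569/4)x^5 - (575/4)x^4 - 210x^3 - (579/4)x^2 - (45/2)x + 59/4


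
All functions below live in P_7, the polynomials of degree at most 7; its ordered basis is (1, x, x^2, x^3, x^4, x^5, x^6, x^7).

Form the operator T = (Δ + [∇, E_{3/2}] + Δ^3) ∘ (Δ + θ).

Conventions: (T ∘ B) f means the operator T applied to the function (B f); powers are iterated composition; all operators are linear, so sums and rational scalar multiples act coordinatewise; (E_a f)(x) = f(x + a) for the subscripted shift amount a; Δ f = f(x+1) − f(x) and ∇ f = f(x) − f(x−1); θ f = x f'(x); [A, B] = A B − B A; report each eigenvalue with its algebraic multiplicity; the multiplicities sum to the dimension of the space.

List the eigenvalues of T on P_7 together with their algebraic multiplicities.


λ = 0 (multiplicity 8)

image of 1: 0
image of x: 1
image of x^2: 4x + 4
image of x^3: 9x^2 + 15x + 27
image of x^4: 16x^3 + 36x^2 + 136x + 186
image of x^5: 25x^4 + 70x^3 + 410x^2 + 1115x + 1025
image of x^6: 36x^5 + 120x^4 + 960x^3 + 3900x^2 + 7056x + 4868
image of x^7: 49x^6 + 189x^5 + 1925x^4 + 10395x^3 + 27867x^2 + 37863x + 21175
the matrix is upper triangular; its diagonal is (0, 0, 0, 0, 0, 0, 0, 0)
for a triangular matrix the eigenvalues are the diagonal entries, with algebraic multiplicity their repetition count


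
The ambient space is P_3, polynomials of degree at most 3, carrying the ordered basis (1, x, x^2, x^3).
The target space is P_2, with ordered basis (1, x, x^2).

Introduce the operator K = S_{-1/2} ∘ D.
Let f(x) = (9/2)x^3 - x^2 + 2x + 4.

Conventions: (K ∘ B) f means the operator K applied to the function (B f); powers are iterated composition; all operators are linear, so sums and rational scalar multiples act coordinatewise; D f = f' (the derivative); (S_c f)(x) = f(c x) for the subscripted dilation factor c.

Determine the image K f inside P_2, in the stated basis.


the result is g(x) = (27/8)x^2 + x + 2

D f = (27/2)x^2 - 2x + 2
S_{-1/2} D f = (27/8)x^2 + x + 2


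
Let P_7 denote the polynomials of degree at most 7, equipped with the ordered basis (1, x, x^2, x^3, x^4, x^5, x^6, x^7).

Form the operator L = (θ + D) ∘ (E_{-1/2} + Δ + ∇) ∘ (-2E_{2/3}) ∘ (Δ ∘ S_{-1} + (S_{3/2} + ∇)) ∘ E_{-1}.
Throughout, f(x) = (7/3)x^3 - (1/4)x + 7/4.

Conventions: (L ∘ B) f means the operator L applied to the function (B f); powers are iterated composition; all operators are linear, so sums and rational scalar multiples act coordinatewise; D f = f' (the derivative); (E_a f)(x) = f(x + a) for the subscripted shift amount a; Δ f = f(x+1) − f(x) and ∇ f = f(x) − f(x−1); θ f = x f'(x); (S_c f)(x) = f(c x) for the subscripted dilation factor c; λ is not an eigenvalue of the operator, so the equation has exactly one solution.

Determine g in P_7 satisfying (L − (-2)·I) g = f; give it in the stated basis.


the result is g(x) = -(28/219)x^3 + (108/73)x^2 - (5995/146)x - 3127/73

write g with unknown coordinates in the stated basis and equate coefficients in (L − (-2)·I) g = f
solving from the highest basis element down gives g = -(28/219)x^3 + (108/73)x^2 - (5995/146)x - 3127/73
check: L g = (189/73)x^3 - (216/73)x^2 + (23907/292)x + 25527/292
so L g − (-2)·g = (7/3)x^3 - (1/4)x + 7/4 = f ✓


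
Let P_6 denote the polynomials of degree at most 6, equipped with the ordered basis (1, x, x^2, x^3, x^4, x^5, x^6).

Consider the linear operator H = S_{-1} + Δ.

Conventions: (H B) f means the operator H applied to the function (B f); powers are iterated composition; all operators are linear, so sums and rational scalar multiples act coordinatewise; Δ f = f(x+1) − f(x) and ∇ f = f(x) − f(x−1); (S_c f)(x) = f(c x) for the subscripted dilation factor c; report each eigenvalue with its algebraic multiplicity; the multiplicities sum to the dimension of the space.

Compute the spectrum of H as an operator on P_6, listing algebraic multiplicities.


λ = -1 (multiplicity 3), λ = 1 (multiplicity 4)

image of 1: 1
image of x: -x + 1
image of x^2: x^2 + 2x + 1
image of x^3: -x^3 + 3x^2 + 3x + 1
image of x^4: x^4 + 4x^3 + 6x^2 + 4x + 1
image of x^5: -x^5 + 5x^4 + 10x^3 + 10x^2 + 5x + 1
image of x^6: x^6 + 6x^5 + 15x^4 + 20x^3 + 15x^2 + 6x + 1
the matrix is upper triangular; its diagonal is (1, -1, 1, -1, 1, -1, 1)
for a triangular matrix the eigenvalues are the diagonal entries, with algebraic multiplicity their repetition count


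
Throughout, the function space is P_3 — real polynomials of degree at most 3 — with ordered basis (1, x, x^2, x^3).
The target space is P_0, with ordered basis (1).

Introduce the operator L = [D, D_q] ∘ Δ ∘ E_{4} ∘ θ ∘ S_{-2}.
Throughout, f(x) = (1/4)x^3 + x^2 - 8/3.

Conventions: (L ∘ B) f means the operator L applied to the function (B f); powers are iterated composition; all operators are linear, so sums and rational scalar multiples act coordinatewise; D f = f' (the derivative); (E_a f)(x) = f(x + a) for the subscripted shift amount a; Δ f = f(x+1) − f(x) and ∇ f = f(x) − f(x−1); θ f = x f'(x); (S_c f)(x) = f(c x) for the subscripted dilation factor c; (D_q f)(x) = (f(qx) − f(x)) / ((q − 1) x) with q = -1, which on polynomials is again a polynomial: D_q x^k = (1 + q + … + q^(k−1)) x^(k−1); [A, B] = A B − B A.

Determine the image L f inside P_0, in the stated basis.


S_{-2} f = -2x^3 + 4x^2 - 8/3
θ S_{-2} f = -6x^3 + 8x^2
E_{4} θ S_{-2} f = -6x^3 - 64x^2 - 224x - 256
Δ E_{4} θ S_{-2} f = -18x^2 - 146x - 294
D_q (Δ ∘ E_{4} ∘ θ) S_{-2} f = -146
D D_q (Δ ∘ E_{4} ∘ θ) S_{-2} f = 0
D (Δ ∘ E_{4} ∘ θ) S_{-2} f = -36x - 146
D_q D (Δ ∘ E_{4} ∘ θ) S_{-2} f = -36
[D, D_q] (Δ ∘ E_{4} ∘ θ) S_{-2} f = 36

the image equals g(x) = 36


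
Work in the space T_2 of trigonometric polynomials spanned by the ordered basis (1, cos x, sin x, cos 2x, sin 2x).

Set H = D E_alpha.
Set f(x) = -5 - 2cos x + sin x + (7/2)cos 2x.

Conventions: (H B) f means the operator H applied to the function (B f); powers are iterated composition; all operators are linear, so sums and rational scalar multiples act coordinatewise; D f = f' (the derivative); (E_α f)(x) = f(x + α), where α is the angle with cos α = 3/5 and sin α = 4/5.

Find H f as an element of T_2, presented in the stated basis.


g(x) = (11/5)cos x + (2/5)sin x - (168/25)cos 2x + (49/25)sin 2x

E_alpha f = -5 - (2/5)cos x + (11/5)sin x - (49/50)cos 2x - (84/25)sin 2x
D E_alpha f = (11/5)cos x + (2/5)sin x - (168/25)cos 2x + (49/25)sin 2x


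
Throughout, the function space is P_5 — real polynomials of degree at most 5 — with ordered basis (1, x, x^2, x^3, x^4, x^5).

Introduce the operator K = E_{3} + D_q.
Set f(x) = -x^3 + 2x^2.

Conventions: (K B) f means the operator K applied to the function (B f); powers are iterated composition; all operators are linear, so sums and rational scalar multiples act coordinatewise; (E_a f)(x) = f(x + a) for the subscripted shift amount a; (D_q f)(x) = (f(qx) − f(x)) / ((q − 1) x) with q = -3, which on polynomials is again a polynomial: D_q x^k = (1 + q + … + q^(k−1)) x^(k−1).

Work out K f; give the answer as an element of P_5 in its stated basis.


E_{3} f = -x^3 - 7x^2 - 15x - 9
D_q f = -7x^2 - 4x
(E_{3} + D_q) f = -x^3 - 14x^2 - 19x - 9

the image equals g(x) = -x^3 - 14x^2 - 19x - 9


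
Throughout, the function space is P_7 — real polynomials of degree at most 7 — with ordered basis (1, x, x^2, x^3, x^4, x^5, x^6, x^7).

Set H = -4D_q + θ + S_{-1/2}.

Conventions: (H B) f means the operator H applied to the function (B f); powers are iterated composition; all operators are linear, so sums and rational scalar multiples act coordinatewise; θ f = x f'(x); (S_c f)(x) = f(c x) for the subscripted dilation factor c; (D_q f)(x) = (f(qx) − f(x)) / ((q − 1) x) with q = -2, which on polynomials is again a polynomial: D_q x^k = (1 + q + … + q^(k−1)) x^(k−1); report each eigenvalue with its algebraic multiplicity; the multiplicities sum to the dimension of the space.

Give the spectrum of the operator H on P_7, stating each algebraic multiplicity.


image of 1: 1
image of x: (1/2)x - 4
image of x^2: (9/4)x^2 + 4x
image of x^3: (23/8)x^3 - 12x^2
image of x^4: (65/16)x^4 + 20x^3
image of x^5: (159/32)x^5 - 44x^4
image of x^6: (385/64)x^6 + 84x^5
image of x^7: (895/128)x^7 - 172x^6
the matrix is upper triangular; its diagonal is (1, 1/2, 9/4, 23/8, 65/16, 159/32, 385/64, 895/128)
for a triangular matrix the eigenvalues are the diagonal entries, with algebraic multiplicity their repetition count

λ = 1/2 (multiplicity 1), λ = 1 (multiplicity 1), λ = 9/4 (multiplicity 1), λ = 23/8 (multiplicity 1), λ = 65/16 (multiplicity 1), λ = 159/32 (multiplicity 1), λ = 385/64 (multiplicity 1), λ = 895/128 (multiplicity 1)


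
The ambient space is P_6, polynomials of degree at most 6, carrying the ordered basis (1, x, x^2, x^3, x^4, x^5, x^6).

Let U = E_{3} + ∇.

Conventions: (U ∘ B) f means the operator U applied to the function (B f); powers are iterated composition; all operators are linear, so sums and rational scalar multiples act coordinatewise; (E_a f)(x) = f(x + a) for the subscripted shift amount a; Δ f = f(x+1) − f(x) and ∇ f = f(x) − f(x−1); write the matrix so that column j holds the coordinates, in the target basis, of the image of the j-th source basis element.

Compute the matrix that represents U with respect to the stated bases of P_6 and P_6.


image of 1: 1
image of x: x + 4
image of x^2: x^2 + 8x + 8
image of x^3: x^3 + 12x^2 + 24x + 28
image of x^4: x^4 + 16x^3 + 48x^2 + 112x + 80
image of x^5: x^5 + 20x^4 + 80x^3 + 280x^2 + 400x + 244
image of x^6: x^6 + 24x^5 + 120x^4 + 560x^3 + 1200x^2 + 1464x + 728
each image's coordinates form column j of the matrix

the matrix is [[1, 4, 8, 28, 80, 244, 728]; [0, 1, 8, 24, 112, 400, 1464]; [0, 0, 1, 12, 48, 280, 1200]; [0, 0, 0, 1, 16, 80, 560]; [0, 0, 0, 0, 1, 20, 120]; [0, 0, 0, 0, 0, 1, 24]; [0, 0, 0, 0, 0, 0, 1]] (rows listed top to bottom)


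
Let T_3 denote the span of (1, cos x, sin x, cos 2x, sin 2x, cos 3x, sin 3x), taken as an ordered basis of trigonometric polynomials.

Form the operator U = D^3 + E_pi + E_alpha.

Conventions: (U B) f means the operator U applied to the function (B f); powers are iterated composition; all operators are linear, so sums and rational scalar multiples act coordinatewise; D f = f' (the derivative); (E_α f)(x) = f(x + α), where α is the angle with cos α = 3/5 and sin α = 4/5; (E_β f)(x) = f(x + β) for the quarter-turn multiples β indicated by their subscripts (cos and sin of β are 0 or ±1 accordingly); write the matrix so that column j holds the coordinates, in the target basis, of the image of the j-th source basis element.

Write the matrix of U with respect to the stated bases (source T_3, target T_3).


image of 1: 2
image of cos x: -(2/5)cos x + (1/5)sin x
image of sin x: -(1/5)cos x - (2/5)sin x
image of cos 2x: (18/25)cos 2x + (176/25)sin 2x
image of sin 2x: -(176/25)cos 2x + (18/25)sin 2x
image of cos 3x: -(242/125)cos 3x + (3331/125)sin 3x
image of sin 3x: -(3331/125)cos 3x - (242/125)sin 3x
each image's coordinates form column j of the matrix

the matrix is [[2, 0, 0, 0, 0, 0, 0]; [0, -2/5, -1/5, 0, 0, 0, 0]; [0, 1/5, -2/5, 0, 0, 0, 0]; [0, 0, 0, 18/25, -176/25, 0, 0]; [0, 0, 0, 176/25, 18/25, 0, 0]; [0, 0, 0, 0, 0, -242/125, -3331/125]; [0, 0, 0, 0, 0, 3331/125, -242/125]] (rows listed top to bottom)


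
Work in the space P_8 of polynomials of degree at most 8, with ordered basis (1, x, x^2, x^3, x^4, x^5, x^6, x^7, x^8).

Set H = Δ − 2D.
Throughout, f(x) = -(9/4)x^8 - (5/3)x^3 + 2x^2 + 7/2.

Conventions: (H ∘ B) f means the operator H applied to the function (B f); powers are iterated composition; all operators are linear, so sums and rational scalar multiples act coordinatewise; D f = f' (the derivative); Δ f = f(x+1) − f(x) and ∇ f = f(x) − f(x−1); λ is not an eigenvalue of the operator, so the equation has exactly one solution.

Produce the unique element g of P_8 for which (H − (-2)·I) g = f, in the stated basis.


the image equals g(x) = -(9/8)x^8 - (9/2)x^7 + (315/4)x^5 + 315x^4 + (1037/3)x^3 - (3025/4)x^2 - (16651/8)x - 24665/24

write g with unknown coordinates in the stated basis and equate coefficients in (H − (-2)·I) g = f
solving from the highest basis element down gives g = -(9/8)x^8 - (9/2)x^7 + (315/4)x^5 + 315x^4 + (1037/3)x^3 - (3025/4)x^2 - (16651/8)x - 24665/24
check: H g = 9x^7 - (315/2)x^5 - 630x^4 - 693x^3 + (3029/2)x^2 + (16651/4)x + 24707/12
so H g − (-2)·g = -(9/4)x^8 - (5/3)x^3 + 2x^2 + 7/2 = f ✓


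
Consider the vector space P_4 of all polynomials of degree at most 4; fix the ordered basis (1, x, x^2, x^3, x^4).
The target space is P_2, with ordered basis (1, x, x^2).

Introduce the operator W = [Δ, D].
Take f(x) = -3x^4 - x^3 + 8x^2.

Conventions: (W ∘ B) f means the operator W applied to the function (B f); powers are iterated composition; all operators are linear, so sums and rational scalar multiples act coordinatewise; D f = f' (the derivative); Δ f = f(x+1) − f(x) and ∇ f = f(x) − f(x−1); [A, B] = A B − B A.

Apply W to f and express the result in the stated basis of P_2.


the image equals g(x) = 0

D f = -12x^3 - 3x^2 + 16x
Δ D f = -36x^2 - 42x + 1
Δ f = -12x^3 - 21x^2 + x + 4
D Δ f = -36x^2 - 42x + 1
[Δ, D] f = 0


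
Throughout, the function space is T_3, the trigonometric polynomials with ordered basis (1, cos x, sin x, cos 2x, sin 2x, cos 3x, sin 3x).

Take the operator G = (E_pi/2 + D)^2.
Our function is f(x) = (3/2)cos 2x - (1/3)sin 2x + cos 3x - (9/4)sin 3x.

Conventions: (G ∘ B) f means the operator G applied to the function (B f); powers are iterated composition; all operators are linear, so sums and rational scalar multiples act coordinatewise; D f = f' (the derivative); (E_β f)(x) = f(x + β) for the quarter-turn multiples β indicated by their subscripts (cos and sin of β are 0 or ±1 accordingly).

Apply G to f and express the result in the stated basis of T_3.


E_pi/2 f = -(3/2)cos 2x + (1/3)sin 2x + (9/4)cos 3x + sin 3x
D f = -(2/3)cos 2x - 3sin 2x - (27/4)cos 3x - 3sin 3x
(E_pi/2 + D) f = -(13/6)cos 2x - (8/3)sin 2x - (9/2)cos 3x - 2sin 3x
E_pi/2 (E_pi/2 + D) f = (13/6)cos 2x + (8/3)sin 2x + 2cos 3x - (9/2)sin 3x
D (E_pi/2 + D) f = -(16/3)cos 2x + (13/3)sin 2x - 6cos 3x + (27/2)sin 3x
(E_pi/2 + D) (E_pi/2 + D) f = -(19/6)cos 2x + 7sin 2x - 4cos 3x + 9sin 3x

the image equals g(x) = -(19/6)cos 2x + 7sin 2x - 4cos 3x + 9sin 3x
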